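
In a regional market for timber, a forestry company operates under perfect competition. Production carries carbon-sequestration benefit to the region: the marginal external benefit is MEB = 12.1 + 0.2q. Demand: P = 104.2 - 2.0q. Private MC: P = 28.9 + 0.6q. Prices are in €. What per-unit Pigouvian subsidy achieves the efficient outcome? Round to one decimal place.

subsidy = €19.4 per unit

Social marginal cost = private MC − MEB = 16.8 + 0.4q.
Set SMC = demand: 16.8 + 0.4q = 104.2 - 2.0q → q* = 36.4167.
The Pigouvian subsidy equals MEB at q*: 12.1 + 0.2×36.4167 = 19.3833.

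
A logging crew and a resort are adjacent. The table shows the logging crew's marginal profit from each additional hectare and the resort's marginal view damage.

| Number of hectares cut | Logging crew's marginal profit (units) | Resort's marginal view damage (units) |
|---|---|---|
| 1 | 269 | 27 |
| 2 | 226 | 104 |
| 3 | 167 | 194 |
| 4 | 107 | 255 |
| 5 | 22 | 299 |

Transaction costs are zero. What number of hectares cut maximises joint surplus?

2

Bargaining reaches the level where marginal profit last exceeds marginal view damage.
That holds through level 2 (226 ≥ 104) but not at 3 (167 < 194).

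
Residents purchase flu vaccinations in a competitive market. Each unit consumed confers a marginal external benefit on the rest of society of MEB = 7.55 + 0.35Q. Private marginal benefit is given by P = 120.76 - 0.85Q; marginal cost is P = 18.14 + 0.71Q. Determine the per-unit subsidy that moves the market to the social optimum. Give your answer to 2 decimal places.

Social marginal benefit = demand + MEB = 128.31 - 0.50Q.
Set SMB = MC: 128.31 - 0.50Q = 18.14 + 0.71Q → Q* = 91.0496.
The Pigouvian subsidy equals MEB at Q*: 7.55 + 0.35×91.0496 = 39.4174.

subsidy = 39.42 per unit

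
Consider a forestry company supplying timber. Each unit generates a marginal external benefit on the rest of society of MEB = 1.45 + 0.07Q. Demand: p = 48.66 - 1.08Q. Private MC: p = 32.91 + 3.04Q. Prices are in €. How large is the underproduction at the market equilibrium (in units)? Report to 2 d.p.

0.42 units

Market equilibrium (private): 32.91 + 3.04Q = 48.66 - 1.08Q → Q_m = 3.8228.
Social marginal cost = private MC − MEB = 31.46 + 2.97Q.
Set SMC = demand: 31.46 + 2.97Q = 48.66 - 1.08Q → Q* = 4.2469.
Gap = |3.8228 − 4.2469| = 0.4241.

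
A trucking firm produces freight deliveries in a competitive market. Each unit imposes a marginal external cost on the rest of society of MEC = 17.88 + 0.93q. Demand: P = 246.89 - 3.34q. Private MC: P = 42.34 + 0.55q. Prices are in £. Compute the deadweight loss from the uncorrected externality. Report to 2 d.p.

Market equilibrium (private): 42.34 + 0.55q = 246.89 - 3.34q → q_m = 52.5835.
Social marginal cost = private MC + MEC = 60.22 + 1.48q.
Set SMC = demand: 60.22 + 1.48q = 246.89 - 3.34q → q* = 38.7282.
Height of the DWL triangle at q_m is SMC(q_m) − demand(q_m) = MEC(q_m) = 66.7827.
DWL = ½ × 13.8553 × 66.7827 = 462.6472.

DWL = £462.65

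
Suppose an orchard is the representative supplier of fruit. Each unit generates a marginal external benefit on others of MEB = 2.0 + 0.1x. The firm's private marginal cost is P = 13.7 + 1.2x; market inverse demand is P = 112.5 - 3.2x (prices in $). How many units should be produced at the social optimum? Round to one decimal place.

Social marginal cost = private MC − MEB = 11.7 + 1.1x.
Set SMC = demand: 11.7 + 1.1x = 112.5 - 3.2x → x* = 23.4419.

x* = 23.4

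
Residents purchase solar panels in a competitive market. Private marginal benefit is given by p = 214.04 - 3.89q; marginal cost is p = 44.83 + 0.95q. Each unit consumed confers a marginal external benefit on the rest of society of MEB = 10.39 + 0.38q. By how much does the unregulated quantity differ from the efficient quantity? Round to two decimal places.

5.31 units

Market equilibrium (private): 44.83 + 0.95q = 214.04 - 3.89q → q_m = 34.9607.
Social marginal benefit = demand + MEB = 224.43 - 3.51q.
Set SMB = MC: 224.43 - 3.51q = 44.83 + 0.95q → q* = 40.2691.
Gap = |34.9607 − 40.2691| = 5.3084.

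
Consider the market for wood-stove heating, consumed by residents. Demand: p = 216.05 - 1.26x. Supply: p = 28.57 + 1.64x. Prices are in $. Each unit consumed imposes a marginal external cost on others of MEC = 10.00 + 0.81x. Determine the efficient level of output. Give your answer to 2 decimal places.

Social marginal benefit = demand − MEC = 206.05 - 2.07x.
Set SMB = MC: 206.05 - 2.07x = 28.57 + 1.64x → x* = 47.8383.

x* = 47.84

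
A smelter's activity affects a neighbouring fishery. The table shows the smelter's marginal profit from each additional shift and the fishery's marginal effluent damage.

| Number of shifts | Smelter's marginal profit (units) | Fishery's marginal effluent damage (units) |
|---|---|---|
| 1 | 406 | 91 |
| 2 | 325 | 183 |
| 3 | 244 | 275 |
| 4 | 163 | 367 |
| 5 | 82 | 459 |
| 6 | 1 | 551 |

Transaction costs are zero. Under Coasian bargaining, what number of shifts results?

Bargaining reaches the level where marginal profit last exceeds marginal effluent damage.
That holds through level 2 (325 ≥ 183) but not at 3 (244 < 275).

2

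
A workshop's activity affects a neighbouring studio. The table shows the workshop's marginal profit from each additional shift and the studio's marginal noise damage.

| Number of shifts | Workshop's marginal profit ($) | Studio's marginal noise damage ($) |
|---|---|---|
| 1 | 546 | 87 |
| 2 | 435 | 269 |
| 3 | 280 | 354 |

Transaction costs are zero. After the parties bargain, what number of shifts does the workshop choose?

Bargaining reaches the level where marginal profit last exceeds marginal noise damage.
That holds through level 2 (435 ≥ 269) but not at 3 (280 < 354).

2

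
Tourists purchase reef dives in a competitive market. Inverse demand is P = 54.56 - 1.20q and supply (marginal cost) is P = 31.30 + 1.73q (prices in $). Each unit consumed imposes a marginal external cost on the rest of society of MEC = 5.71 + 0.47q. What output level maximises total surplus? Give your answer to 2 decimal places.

q* = 5.16

Social marginal benefit = demand − MEC = 48.85 - 1.67q.
Set SMB = MC: 48.85 - 1.67q = 31.30 + 1.73q → q* = 5.1618.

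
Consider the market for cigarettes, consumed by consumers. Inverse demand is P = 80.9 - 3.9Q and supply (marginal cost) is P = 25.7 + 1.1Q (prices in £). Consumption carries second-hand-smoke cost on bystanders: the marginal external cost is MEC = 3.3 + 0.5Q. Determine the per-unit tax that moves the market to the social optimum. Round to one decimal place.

tax = £8.0 per unit

Social marginal benefit = demand − MEC = 77.6 - 4.4Q.
Set SMB = MC: 77.6 - 4.4Q = 25.7 + 1.1Q → Q* = 9.4364.
The Pigouvian tax equals MEC at Q*: 3.3 + 0.5×9.4364 = 8.0182.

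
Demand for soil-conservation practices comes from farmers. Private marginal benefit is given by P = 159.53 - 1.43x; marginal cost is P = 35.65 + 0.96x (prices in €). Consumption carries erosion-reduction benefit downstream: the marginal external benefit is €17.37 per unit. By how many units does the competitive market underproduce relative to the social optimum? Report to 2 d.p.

7.27 units

Market equilibrium (private): 35.65 + 0.96x = 159.53 - 1.43x → x_m = 51.8326.
Social marginal benefit = demand + MEB = 176.90 - 1.43x.
Set SMB = MC: 176.90 - 1.43x = 35.65 + 0.96x → x* = 59.1004.
Gap = |51.8326 − 59.1004| = 7.2678.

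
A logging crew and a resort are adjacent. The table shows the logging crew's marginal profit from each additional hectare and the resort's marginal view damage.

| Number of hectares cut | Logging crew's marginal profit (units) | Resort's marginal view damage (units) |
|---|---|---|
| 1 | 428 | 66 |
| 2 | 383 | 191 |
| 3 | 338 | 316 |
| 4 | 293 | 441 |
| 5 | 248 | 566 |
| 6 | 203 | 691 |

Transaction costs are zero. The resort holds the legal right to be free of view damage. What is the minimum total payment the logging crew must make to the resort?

Efficient level: marginal profit ≥ marginal view damage through level 3, so k* = 3.
With the resort holding the right, the logging crew must at least compensate total damage at k*: 66 + 191 + 316 = 573.

573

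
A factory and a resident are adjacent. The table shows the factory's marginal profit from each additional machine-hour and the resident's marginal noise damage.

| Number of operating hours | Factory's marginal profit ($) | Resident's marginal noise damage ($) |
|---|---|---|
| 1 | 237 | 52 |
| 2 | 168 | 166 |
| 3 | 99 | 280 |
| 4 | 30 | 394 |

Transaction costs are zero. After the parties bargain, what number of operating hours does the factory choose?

2

Bargaining reaches the level where marginal profit last exceeds marginal noise damage.
That holds through level 2 (168 ≥ 166) but not at 3 (99 < 280).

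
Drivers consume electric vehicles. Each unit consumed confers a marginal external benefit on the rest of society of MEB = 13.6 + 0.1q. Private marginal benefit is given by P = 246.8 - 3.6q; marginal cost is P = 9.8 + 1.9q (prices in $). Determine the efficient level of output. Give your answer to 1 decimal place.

q* = 46.4

Social marginal benefit = demand + MEB = 260.4 - 3.5q.
Set SMB = MC: 260.4 - 3.5q = 9.8 + 1.9q → q* = 46.4074.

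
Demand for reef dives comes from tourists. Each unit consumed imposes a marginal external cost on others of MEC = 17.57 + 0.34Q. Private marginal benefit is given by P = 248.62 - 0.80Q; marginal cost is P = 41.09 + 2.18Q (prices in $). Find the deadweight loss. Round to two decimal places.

Market equilibrium (private): 41.09 + 2.18Q = 248.62 - 0.80Q → Q_m = 69.6409.
Social marginal benefit = demand − MEC = 231.05 - 1.14Q.
Set SMB = MC: 231.05 - 1.14Q = 41.09 + 2.18Q → Q* = 57.2169.
The loss is the area between SMB and MC from Q* to Q_m; with linear curves that's a triangle of height MEC(Q_m).
DWL = ½ × 12.4240 × 41.2479 = 256.2320.

DWL = $256.23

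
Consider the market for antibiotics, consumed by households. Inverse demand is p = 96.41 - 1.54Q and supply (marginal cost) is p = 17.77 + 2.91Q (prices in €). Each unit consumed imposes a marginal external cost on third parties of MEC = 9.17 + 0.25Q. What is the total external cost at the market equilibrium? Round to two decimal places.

Market equilibrium (private): 17.77 + 2.91Q = 96.41 - 1.54Q → Q_m = 17.6719.
Total external cost = ∫₀^{Q_m} (9.17 + 0.25Q) dQ = 9.17×17.6719 + ½×0.25×17.6719² = 201.0883.

€201.09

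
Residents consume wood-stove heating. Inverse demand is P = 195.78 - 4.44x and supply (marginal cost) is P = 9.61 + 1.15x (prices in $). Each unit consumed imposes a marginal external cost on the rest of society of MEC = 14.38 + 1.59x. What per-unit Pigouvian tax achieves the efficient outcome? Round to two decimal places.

Social marginal benefit = demand − MEC = 181.40 - 6.03x.
Set SMB = MC: 181.40 - 6.03x = 9.61 + 1.15x → x* = 23.9262.
The Pigouvian tax equals MEC at x*: 14.38 + 1.59×23.9262 = 52.4227.

tax = $52.42 per unit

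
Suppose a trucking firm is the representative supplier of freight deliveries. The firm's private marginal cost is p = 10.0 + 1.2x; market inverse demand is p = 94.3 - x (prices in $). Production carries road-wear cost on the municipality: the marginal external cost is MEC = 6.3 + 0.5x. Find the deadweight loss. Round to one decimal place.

DWL = $120.0

Market equilibrium (private): 10.0 + 1.2x = 94.3 - x → x_m = 38.3182.
Social marginal cost = private MC + MEC = 16.3 + 1.7x.
Set SMC = demand: 16.3 + 1.7x = 94.3 - x → x* = 28.8889.
The welfare-loss triangle has base |x_m − x*| and height MEC(x_m) (the vertical gap between SMC and demand is zero at x* and MEC at x_m).
DWL = ½ × 9.4293 × 25.4591 = 120.0307.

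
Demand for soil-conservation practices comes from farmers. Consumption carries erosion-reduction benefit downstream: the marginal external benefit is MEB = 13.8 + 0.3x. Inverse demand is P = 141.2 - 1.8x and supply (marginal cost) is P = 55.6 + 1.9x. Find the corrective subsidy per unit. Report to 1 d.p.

subsidy = 22.6 per unit

Social marginal benefit = demand + MEB = 155.0 - 1.5x.
Set SMB = MC: 155.0 - 1.5x = 55.6 + 1.9x → x* = 29.2353.
The Pigouvian subsidy equals MEB at x*: 13.8 + 0.3×29.2353 = 22.5706.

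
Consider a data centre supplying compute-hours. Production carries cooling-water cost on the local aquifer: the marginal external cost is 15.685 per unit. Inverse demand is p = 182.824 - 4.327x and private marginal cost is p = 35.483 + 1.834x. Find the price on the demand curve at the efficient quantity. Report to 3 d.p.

P = 90.359

Social marginal cost = private MC + MEC = 51.168 + 1.834x.
Set SMC = demand: 51.168 + 1.834x = 182.824 - 4.327x → x* = 21.3693.
Consumer price on the demand curve at x*: 182.824 − 4.327×21.3693 = 90.3590.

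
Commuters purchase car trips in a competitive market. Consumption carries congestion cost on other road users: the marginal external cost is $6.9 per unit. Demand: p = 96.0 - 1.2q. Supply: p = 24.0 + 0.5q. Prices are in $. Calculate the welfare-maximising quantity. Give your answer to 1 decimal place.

Social marginal benefit = demand − MEC = 89.1 - 1.2q.
Set SMB = MC: 89.1 - 1.2q = 24.0 + 0.5q → q* = 38.2941.

q* = 38.3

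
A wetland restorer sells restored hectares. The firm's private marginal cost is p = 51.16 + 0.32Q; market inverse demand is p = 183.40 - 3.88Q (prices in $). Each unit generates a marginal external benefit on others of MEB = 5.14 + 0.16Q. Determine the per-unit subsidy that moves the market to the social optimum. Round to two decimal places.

subsidy = $10.58 per unit

Social marginal cost = private MC − MEB = 46.02 + 0.16Q.
Set SMC = demand: 46.02 + 0.16Q = 183.40 - 3.88Q → Q* = 34.0050.
The Pigouvian subsidy equals MEB at Q*: 5.14 + 0.16×34.0050 = 10.5808.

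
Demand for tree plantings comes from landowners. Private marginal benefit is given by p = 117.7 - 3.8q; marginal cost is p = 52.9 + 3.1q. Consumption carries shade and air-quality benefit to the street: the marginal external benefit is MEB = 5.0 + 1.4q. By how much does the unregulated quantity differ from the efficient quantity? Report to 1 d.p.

3.3 units

Market equilibrium (private): 52.9 + 3.1q = 117.7 - 3.8q → q_m = 9.3913.
Social marginal benefit = demand + MEB = 122.7 - 2.4q.
Set SMB = MC: 122.7 - 2.4q = 52.9 + 3.1q → q* = 12.6909.
Gap = |9.3913 − 12.6909| = 3.2996.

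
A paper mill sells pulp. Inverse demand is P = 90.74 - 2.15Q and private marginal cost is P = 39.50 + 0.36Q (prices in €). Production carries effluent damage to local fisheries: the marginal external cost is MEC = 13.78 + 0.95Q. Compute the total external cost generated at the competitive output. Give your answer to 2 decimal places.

Market equilibrium (private): 39.50 + 0.36Q = 90.74 - 2.15Q → Q_m = 20.4143.
Total external cost = ∫₀^{Q_m} (13.78 + 0.95Q) dQ = 13.78×20.4143 + ½×0.95×20.4143² = 479.2623.

€479.26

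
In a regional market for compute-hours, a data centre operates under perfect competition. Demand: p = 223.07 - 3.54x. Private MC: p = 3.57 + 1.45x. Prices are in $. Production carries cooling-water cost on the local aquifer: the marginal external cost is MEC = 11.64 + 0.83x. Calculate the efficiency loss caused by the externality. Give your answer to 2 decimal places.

Market equilibrium (private): 3.57 + 1.45x = 223.07 - 3.54x → x_m = 43.9880.
Social marginal cost = private MC + MEC = 15.21 + 2.28x.
Set SMC = demand: 15.21 + 2.28x = 223.07 - 3.54x → x* = 35.7148.
Between x* and x_m the wedge SMC − demand runs linearly from 0 to MEC(x_m), so the loss is a triangle.
DWL = ½ × 8.2732 × 48.1500 = 199.1773.

DWL = $199.18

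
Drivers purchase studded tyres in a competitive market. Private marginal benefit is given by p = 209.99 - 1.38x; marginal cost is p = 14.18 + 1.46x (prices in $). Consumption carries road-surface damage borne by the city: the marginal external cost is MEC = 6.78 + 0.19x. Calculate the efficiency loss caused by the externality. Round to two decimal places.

DWL = $65.22

Market equilibrium (private): 14.18 + 1.46x = 209.99 - 1.38x → x_m = 68.9472.
Social marginal benefit = demand − MEC = 203.21 - 1.57x.
Set SMB = MC: 203.21 - 1.57x = 14.18 + 1.46x → x* = 62.3861.
Height of the DWL triangle at x_m is MC(x_m) − SMB(x_m) = MEC(x_m) = 19.8800.
DWL = ½ × 6.5611 × 19.8800 = 65.2173.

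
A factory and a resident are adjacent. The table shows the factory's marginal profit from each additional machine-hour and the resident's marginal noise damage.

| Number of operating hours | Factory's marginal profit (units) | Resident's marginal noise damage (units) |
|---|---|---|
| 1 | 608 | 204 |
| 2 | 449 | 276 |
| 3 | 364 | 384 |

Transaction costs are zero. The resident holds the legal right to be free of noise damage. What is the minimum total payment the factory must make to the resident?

Efficient level: marginal profit ≥ marginal noise damage through level 2, so k* = 2.
With the resident holding the right, the factory must at least compensate total damage at k*: 204 + 276 = 480.

480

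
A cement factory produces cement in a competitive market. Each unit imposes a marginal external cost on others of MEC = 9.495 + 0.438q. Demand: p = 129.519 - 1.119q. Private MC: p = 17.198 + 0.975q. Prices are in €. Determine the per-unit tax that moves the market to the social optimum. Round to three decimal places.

tax = €27.282 per unit

Social marginal cost = private MC + MEC = 26.693 + 1.413q.
Set SMC = demand: 26.693 + 1.413q = 129.519 - 1.119q → q* = 40.6106.
The Pigouvian tax equals MEC at q*: 9.495 + 0.438×40.6106 = 27.2824.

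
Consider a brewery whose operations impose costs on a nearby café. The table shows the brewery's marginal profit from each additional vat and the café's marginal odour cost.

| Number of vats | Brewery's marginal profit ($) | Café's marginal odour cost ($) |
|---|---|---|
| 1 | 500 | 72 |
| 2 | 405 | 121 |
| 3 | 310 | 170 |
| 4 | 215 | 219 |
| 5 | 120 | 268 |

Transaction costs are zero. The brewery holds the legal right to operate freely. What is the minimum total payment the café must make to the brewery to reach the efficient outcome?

$335

Left alone the brewery would choose level 5 (marginal profit stays positive).
Efficient level: k* = 3 (marginal profit ≥ marginal odour cost through 3).
The café must at least cover the brewery's forgone profit from cutting 5→3: 215 + 120 = 335.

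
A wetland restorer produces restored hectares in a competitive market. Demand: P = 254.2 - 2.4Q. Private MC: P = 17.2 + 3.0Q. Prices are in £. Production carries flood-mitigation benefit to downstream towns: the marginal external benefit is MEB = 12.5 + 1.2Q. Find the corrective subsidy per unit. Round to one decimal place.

Social marginal cost = private MC − MEB = 4.7 + 1.8Q.
Set SMC = demand: 4.7 + 1.8Q = 254.2 - 2.4Q → Q* = 59.4048.
The Pigouvian subsidy equals MEB at Q*: 12.5 + 1.2×59.4048 = 83.7858.

subsidy = £83.8 per unit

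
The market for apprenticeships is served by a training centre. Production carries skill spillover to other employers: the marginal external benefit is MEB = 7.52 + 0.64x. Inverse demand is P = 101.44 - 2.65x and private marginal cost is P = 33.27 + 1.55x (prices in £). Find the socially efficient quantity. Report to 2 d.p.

Social marginal cost = private MC − MEB = 25.75 + 0.91x.
Set SMC = demand: 25.75 + 0.91x = 101.44 - 2.65x → x* = 21.2612.

x* = 21.26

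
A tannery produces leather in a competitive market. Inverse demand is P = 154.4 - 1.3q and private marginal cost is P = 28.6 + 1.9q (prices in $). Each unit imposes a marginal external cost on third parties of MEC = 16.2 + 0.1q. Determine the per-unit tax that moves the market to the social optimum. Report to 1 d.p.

tax = $19.5 per unit

Social marginal cost = private MC + MEC = 44.8 + 2.0q.
Set SMC = demand: 44.8 + 2.0q = 154.4 - 1.3q → q* = 33.2121.
The Pigouvian tax equals MEC at q*: 16.2 + 0.1×33.2121 = 19.5212.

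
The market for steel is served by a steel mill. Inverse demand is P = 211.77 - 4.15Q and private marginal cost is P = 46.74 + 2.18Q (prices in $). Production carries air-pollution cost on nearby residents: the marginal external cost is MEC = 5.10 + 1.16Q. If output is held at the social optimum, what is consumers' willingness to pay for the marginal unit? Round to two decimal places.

Social marginal cost = private MC + MEC = 51.84 + 3.34Q.
Set SMC = demand: 51.84 + 3.34Q = 211.77 - 4.15Q → Q* = 21.3525.
Consumer price on the demand curve at Q*: 211.77 − 4.15×21.3525 = 123.1571.

P = $123.16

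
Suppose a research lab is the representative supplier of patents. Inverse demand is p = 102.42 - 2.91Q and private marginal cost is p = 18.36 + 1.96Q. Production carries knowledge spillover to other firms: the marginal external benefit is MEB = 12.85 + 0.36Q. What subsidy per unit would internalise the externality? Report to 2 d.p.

Social marginal cost = private MC − MEB = 5.51 + 1.60Q.
Set SMC = demand: 5.51 + 1.60Q = 102.42 - 2.91Q → Q* = 21.4878.
The Pigouvian subsidy equals MEB at Q*: 12.85 + 0.36×21.4878 = 20.5856.

subsidy = 20.59 per unit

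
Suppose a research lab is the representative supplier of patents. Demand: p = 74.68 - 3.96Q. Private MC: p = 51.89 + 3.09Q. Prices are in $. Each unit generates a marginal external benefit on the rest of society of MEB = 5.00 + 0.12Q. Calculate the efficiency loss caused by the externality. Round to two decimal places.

DWL = $2.09

Market equilibrium (private): 51.89 + 3.09Q = 74.68 - 3.96Q → Q_m = 3.2326.
Social marginal cost = private MC − MEB = 46.89 + 2.97Q.
Set SMC = demand: 46.89 + 2.97Q = 74.68 - 3.96Q → Q* = 4.0101.
The loss is the area between SMC and demand from Q* to Q_m; with linear curves that's a triangle of height MEB(Q_m).
DWL = ½ × 0.7775 × 5.3879 = 2.0945.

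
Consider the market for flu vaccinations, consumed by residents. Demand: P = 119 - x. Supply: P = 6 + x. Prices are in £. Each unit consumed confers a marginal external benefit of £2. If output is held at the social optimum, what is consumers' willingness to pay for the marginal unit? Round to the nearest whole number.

P = £62

Social marginal benefit = demand + MEB = 121 - x.
Set SMB = MC: 121 - x = 6 + x → x* = 57.5000.
Consumer price on the demand curve at x*: 119 − 1×57.5000 = 61.5000.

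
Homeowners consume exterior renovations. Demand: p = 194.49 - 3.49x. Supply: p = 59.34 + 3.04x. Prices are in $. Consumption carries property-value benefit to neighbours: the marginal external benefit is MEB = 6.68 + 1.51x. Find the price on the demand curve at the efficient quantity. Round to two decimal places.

P = $95.89

Social marginal benefit = demand + MEB = 201.17 - 1.98x.
Set SMB = MC: 201.17 - 1.98x = 59.34 + 3.04x → x* = 28.2530.
Consumer price on the demand curve at x*: 194.49 − 3.49×28.2530 = 95.8870.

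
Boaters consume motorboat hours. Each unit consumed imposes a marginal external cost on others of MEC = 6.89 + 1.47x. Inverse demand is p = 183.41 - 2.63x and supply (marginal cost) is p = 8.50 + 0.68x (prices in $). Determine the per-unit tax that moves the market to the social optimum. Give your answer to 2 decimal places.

Social marginal benefit = demand − MEC = 176.52 - 4.10x.
Set SMB = MC: 176.52 - 4.10x = 8.50 + 0.68x → x* = 35.1506.
The Pigouvian tax equals MEC at x*: 6.89 + 1.47×35.1506 = 58.5614.

tax = $58.56 per unit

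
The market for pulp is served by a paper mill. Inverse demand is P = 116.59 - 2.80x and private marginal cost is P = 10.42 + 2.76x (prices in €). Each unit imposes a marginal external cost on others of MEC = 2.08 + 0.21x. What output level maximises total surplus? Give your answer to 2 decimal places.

Social marginal cost = private MC + MEC = 12.50 + 2.97x.
Set SMC = demand: 12.50 + 2.97x = 116.59 - 2.80x → x* = 18.0399.

x* = 18.04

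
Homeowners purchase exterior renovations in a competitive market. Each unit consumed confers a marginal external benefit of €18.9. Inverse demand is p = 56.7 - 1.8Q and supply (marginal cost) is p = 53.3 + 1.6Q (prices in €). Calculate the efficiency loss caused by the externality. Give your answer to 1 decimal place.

DWL = €52.5

Market equilibrium (private): 53.3 + 1.6Q = 56.7 - 1.8Q → Q_m = 1.0000.
Social marginal benefit = demand + MEB = 75.6 - 1.8Q.
Set SMB = MC: 75.6 - 1.8Q = 53.3 + 1.6Q → Q* = 6.5588.
The loss is the area between SMB and MC from Q* to Q_m; with linear curves that's a triangle of height MEB(Q_m).
DWL = ½ × 5.5588 × 18.9000 = 52.5307.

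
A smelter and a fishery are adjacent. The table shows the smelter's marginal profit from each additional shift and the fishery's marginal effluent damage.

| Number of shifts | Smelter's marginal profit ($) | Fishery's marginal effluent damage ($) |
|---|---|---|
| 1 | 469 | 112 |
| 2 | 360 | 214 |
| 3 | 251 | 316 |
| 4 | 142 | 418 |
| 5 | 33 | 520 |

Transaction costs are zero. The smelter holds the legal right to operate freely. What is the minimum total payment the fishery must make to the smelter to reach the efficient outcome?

$426

Left alone the smelter would choose level 5 (marginal profit stays positive).
Efficient level: k* = 2 (marginal profit ≥ marginal effluent damage through 2).
The fishery must at least cover the smelter's forgone profit from cutting 5→2: 251 + 142 + 33 = 426.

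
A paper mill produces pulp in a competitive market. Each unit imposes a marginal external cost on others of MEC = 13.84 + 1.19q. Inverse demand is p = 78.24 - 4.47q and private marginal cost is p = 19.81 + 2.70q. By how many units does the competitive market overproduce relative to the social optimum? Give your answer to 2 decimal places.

Market equilibrium (private): 19.81 + 2.70q = 78.24 - 4.47q → q_m = 8.1492.
Social marginal cost = private MC + MEC = 33.65 + 3.89q.
Set SMC = demand: 33.65 + 3.89q = 78.24 - 4.47q → q* = 5.3337.
Gap = |8.1492 − 5.3337| = 2.8155.

2.82 units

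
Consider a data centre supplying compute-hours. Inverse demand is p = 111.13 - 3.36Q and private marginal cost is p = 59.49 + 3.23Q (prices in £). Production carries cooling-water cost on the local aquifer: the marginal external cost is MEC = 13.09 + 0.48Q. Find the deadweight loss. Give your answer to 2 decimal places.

DWL = £20.08

Market equilibrium (private): 59.49 + 3.23Q = 111.13 - 3.36Q → Q_m = 7.8361.
Social marginal cost = private MC + MEC = 72.58 + 3.71Q.
Set SMC = demand: 72.58 + 3.71Q = 111.13 - 3.36Q → Q* = 5.4526.
Between Q* and Q_m the wedge SMC − demand runs linearly from 0 to MEC(Q_m), so the loss is a triangle.
DWL = ½ × 2.3835 × 16.8513 = 20.0825.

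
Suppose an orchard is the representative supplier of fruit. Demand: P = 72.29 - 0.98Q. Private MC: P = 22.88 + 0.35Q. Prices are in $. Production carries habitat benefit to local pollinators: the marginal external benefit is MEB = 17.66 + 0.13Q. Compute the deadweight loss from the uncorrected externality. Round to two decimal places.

Market equilibrium (private): 22.88 + 0.35Q = 72.29 - 0.98Q → Q_m = 37.1504.
Social marginal cost = private MC − MEB = 5.22 + 0.22Q.
Set SMC = demand: 5.22 + 0.22Q = 72.29 - 0.98Q → Q* = 55.8917.
The welfare-loss triangle has base |Q_m − Q*| and height MEB(Q_m) (the vertical gap between SMC and demand is zero at Q* and MEB at Q_m).
DWL = ½ × 18.7413 × 22.4895 = 210.7412.

DWL = $210.74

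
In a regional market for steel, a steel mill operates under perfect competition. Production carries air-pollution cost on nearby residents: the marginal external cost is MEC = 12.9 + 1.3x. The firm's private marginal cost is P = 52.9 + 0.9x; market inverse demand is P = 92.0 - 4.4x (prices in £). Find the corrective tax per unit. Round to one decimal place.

tax = £18.1 per unit

Social marginal cost = private MC + MEC = 65.8 + 2.2x.
Set SMC = demand: 65.8 + 2.2x = 92.0 - 4.4x → x* = 3.9697.
The Pigouvian tax equals MEC at x*: 12.9 + 1.3×3.9697 = 18.0606.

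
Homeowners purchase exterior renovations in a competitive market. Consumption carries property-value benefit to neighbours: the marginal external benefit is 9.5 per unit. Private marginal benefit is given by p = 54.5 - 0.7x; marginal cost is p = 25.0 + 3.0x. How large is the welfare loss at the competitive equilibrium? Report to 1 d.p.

DWL = 12.2

Market equilibrium (private): 25.0 + 3.0x = 54.5 - 0.7x → x_m = 7.9730.
Social marginal benefit = demand + MEB = 64.0 - 0.7x.
Set SMB = MC: 64.0 - 0.7x = 25.0 + 3.0x → x* = 10.5405.
Between x* and x_m the wedge SMB − MC runs linearly from 0 to MEB(x_m), so the loss is a triangle.
DWL = ½ × 2.5675 × 9.5000 = 12.1956.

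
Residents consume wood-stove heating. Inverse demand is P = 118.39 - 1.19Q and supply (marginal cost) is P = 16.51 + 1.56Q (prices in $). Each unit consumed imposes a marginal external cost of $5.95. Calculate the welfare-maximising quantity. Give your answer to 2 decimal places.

Social marginal benefit = demand − MEC = 112.44 - 1.19Q.
Set SMB = MC: 112.44 - 1.19Q = 16.51 + 1.56Q → Q* = 34.8836.

Q* = 34.88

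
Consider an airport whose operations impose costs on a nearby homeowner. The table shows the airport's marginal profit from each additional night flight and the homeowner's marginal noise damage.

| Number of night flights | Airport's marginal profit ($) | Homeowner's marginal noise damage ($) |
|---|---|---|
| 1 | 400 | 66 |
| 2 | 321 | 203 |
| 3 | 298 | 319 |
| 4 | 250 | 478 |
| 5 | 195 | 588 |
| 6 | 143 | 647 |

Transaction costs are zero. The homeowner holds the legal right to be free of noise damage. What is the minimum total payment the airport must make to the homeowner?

Efficient level: marginal profit ≥ marginal noise damage through level 2, so k* = 2.
With the homeowner holding the right, the airport must at least compensate total damage at k*: 66 + 203 = 269.

$269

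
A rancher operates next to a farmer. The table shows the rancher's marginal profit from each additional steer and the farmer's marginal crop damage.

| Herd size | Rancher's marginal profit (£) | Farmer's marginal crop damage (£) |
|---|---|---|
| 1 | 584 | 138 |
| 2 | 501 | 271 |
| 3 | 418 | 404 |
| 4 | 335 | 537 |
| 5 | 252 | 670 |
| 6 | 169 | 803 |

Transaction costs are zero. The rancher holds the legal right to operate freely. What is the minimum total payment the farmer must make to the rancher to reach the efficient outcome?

£756

Left alone the rancher would choose level 6 (marginal profit stays positive).
Efficient level: k* = 3 (marginal profit ≥ marginal crop damage through 3).
The farmer must at least cover the rancher's forgone profit from cutting 6→3: 335 + 252 + 169 = 756.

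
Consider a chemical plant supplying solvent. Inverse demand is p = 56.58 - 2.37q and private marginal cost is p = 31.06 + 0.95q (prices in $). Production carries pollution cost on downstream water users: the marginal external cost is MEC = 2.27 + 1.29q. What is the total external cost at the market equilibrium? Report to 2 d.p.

Market equilibrium (private): 31.06 + 0.95q = 56.58 - 2.37q → q_m = 7.6867.
Total external cost = ∫₀^{q_m} (2.27 + 1.29q) dq = 2.27×7.6867 + ½×1.29×7.6867² = 55.5589.

$55.56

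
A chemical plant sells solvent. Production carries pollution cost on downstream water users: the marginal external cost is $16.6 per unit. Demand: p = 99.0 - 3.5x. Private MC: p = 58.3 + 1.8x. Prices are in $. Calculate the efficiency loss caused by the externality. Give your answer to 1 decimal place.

Market equilibrium (private): 58.3 + 1.8x = 99.0 - 3.5x → x_m = 7.6792.
Social marginal cost = private MC + MEC = 74.9 + 1.8x.
Set SMC = demand: 74.9 + 1.8x = 99.0 - 3.5x → x* = 4.5472.
The welfare-loss triangle has base |x_m − x*| and height MEC(x_m) (the vertical gap between SMC and demand is zero at x* and MEC at x_m).
DWL = ½ × 3.1320 × 16.6000 = 25.9956.

DWL = $26.0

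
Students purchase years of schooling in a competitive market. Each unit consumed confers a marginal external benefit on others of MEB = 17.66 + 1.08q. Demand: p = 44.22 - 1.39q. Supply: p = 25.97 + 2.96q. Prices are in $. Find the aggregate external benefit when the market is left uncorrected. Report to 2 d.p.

$83.60

Market equilibrium (private): 25.97 + 2.96q = 44.22 - 1.39q → q_m = 4.1954.
Total external benefit = ∫₀^{q_m} (17.66 + 1.08q) dq = 17.66×4.1954 + ½×1.08×4.1954² = 83.5955.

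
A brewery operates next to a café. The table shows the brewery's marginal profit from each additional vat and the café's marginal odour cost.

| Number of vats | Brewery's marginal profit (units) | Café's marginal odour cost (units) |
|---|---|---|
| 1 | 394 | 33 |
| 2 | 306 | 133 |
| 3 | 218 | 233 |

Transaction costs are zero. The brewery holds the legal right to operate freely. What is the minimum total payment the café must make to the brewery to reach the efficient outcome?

218

Left alone the brewery would choose level 3 (marginal profit stays positive).
Efficient level: k* = 2 (marginal profit ≥ marginal odour cost through 2).
The café must at least cover the brewery's forgone profit from cutting 3→2: 218 = 218.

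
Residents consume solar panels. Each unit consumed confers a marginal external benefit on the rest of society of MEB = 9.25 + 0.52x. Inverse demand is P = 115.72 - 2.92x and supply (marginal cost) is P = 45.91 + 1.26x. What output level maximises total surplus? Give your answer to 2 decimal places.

Social marginal benefit = demand + MEB = 124.97 - 2.40x.
Set SMB = MC: 124.97 - 2.40x = 45.91 + 1.26x → x* = 21.6011.

x* = 21.60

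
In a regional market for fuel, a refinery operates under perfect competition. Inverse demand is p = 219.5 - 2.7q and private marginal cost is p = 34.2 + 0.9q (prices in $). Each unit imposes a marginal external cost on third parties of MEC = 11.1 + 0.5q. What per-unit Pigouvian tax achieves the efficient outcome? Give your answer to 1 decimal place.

tax = $32.3 per unit

Social marginal cost = private MC + MEC = 45.3 + 1.4q.
Set SMC = demand: 45.3 + 1.4q = 219.5 - 2.7q → q* = 42.4878.
The Pigouvian tax equals MEC at q*: 11.1 + 0.5×42.4878 = 32.3439.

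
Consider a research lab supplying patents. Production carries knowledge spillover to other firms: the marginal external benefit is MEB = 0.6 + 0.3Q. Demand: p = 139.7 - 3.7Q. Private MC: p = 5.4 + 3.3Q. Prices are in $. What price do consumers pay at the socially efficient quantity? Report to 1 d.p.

P = $65.2

Social marginal cost = private MC − MEB = 4.8 + 3.0Q.
Set SMC = demand: 4.8 + 3.0Q = 139.7 - 3.7Q → Q* = 20.1343.
Consumer price on the demand curve at Q*: 139.7 − 3.7×20.1343 = 65.2031.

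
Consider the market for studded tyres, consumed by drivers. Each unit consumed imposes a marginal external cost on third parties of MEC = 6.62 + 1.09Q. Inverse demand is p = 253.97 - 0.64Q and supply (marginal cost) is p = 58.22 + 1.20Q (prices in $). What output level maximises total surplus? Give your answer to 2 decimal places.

Q* = 64.55

Social marginal benefit = demand − MEC = 247.35 - 1.73Q.
Set SMB = MC: 247.35 - 1.73Q = 58.22 + 1.20Q → Q* = 64.5495.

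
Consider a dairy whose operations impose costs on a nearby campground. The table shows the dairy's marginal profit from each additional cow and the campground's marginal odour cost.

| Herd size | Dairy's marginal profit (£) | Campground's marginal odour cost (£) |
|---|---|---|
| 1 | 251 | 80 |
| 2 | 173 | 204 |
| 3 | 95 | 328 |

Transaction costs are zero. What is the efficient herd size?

Bargaining reaches the level where marginal profit last exceeds marginal odour cost.
That holds through level 1 (251 ≥ 80) but not at 2 (173 < 204).

1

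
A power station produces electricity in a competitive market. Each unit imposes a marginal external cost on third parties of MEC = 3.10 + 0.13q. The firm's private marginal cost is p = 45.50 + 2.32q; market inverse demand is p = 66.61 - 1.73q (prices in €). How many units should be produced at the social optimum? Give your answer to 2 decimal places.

q* = 4.31

Social marginal cost = private MC + MEC = 48.60 + 2.45q.
Set SMC = demand: 48.60 + 2.45q = 66.61 - 1.73q → q* = 4.3086.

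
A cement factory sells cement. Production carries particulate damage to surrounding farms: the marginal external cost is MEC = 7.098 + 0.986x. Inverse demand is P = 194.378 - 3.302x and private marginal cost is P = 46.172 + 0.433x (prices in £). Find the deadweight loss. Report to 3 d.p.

DWL = £226.281

Market equilibrium (private): 46.172 + 0.433x = 194.378 - 3.302x → x_m = 39.6803.
Social marginal cost = private MC + MEC = 53.270 + 1.419x.
Set SMC = demand: 53.270 + 1.419x = 194.378 - 3.302x → x* = 29.8894.
Height of the DWL triangle at x_m is SMC(x_m) − demand(x_m) = MEC(x_m) = 46.2228.
DWL = ½ × 9.7909 × 46.2228 = 226.2814.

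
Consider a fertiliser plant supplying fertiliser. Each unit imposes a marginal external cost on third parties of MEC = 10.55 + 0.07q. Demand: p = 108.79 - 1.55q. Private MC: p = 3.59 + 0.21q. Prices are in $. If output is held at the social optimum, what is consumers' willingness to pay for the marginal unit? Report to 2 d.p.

Social marginal cost = private MC + MEC = 14.14 + 0.28q.
Set SMC = demand: 14.14 + 0.28q = 108.79 - 1.55q → q* = 51.7213.
Consumer price on the demand curve at q*: 108.79 − 1.55×51.7213 = 28.6220.

P = $28.62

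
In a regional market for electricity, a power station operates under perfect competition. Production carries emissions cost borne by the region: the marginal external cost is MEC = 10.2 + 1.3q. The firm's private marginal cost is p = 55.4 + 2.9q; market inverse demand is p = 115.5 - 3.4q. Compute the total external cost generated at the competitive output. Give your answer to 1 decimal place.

Market equilibrium (private): 55.4 + 2.9q = 115.5 - 3.4q → q_m = 9.5397.
Total external cost = ∫₀^{q_m} (10.2 + 1.3q) dq = 10.2×9.5397 + ½×1.3×9.5397² = 156.4588.

156.5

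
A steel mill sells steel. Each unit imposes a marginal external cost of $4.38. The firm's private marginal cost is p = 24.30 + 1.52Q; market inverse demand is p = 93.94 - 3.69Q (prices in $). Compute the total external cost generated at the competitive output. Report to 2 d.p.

$58.55

Market equilibrium (private): 24.30 + 1.52Q = 93.94 - 3.69Q → Q_m = 13.3666.
Total external cost = MEC × Q_m = 4.38 × 13.3666 = 58.5457.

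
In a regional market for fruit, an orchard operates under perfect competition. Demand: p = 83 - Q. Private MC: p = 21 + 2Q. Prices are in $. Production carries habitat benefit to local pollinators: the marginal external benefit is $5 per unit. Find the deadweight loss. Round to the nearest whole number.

DWL = $4

Market equilibrium (private): 21 + 2Q = 83 - Q → Q_m = 20.6667.
Social marginal cost = private MC − MEB = 16 + 2Q.
Set SMC = demand: 16 + 2Q = 83 - Q → Q* = 22.3333.
The loss is the area between SMC and demand from Q* to Q_m; with linear curves that's a triangle of height MEB(Q_m).
DWL = ½ × 1.6666 × 5.0000 = 4.1665.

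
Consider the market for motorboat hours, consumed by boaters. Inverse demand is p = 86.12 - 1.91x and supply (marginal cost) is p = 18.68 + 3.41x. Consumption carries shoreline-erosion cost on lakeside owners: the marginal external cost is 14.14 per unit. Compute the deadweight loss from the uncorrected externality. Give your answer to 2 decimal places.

DWL = 18.79

Market equilibrium (private): 18.68 + 3.41x = 86.12 - 1.91x → x_m = 12.6767.
Social marginal benefit = demand − MEC = 71.98 - 1.91x.
Set SMB = MC: 71.98 - 1.91x = 18.68 + 3.41x → x* = 10.0188.
The loss is the area between SMB and MC from x* to x_m; with linear curves that's a triangle of height MEC(x_m).
DWL = ½ × 2.6579 × 14.1400 = 18.7914.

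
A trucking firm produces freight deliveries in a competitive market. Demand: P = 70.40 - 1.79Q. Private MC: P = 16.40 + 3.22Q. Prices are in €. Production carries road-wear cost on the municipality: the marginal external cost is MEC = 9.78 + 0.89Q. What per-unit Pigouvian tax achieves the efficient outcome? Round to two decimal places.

Social marginal cost = private MC + MEC = 26.18 + 4.11Q.
Set SMC = demand: 26.18 + 4.11Q = 70.40 - 1.79Q → Q* = 7.4949.
The Pigouvian tax equals MEC at Q*: 9.78 + 0.89×7.4949 = 16.4505.

tax = €16.45 per unit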